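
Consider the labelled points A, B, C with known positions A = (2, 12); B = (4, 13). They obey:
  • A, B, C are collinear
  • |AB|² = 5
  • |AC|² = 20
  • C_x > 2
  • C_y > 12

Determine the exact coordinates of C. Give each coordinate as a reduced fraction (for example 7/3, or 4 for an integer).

1. C_x = 6  [[A, B, C are collinear ⇒ -1x+2y-22=0] ∩ [|C−(2, 12)|²=20]]
2. C_y = 14  [[A, B, C are collinear ⇒ -1x+2y-22=0] ∩ [|C−(2, 12)|²=20]]
   so C = (6, 14)

C = (6, 14)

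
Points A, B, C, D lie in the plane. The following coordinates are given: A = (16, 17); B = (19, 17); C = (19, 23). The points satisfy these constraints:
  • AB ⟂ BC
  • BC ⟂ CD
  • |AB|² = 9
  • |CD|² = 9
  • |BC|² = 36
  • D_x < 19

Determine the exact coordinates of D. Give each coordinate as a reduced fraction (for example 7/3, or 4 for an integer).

1. D_x = 16  [[BC ⟂ CD ⇒ 6y-138=0] ∩ [|D−(19, 23)|²=9]]
2. D_y = 23  [[BC ⟂ CD ⇒ 6y-138=0] ∩ [|D−(19, 23)|²=9]]
   so D = (16, 23)

D = (16, 23)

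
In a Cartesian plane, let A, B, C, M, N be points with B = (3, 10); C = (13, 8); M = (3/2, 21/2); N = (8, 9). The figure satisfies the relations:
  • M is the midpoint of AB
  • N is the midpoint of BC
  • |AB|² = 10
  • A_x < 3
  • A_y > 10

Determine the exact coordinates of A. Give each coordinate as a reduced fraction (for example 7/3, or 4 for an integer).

1. A_x = 0  [A = 2·M−B = 2·(3/2, 21/2)−(3, 10)]
2. A_y = 11  [A = 2·M−B = 2·(3/2, 21/2)−(3, 10)]
   so A = (0, 11)

A = (0, 11)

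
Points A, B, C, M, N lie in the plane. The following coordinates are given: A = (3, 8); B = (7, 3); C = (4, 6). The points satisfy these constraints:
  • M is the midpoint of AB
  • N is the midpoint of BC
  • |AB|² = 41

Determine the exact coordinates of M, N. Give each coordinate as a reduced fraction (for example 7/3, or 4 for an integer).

1. M_x = 5  [2·M = A+B = (3, 8)+(7, 3)]
2. M_y = 11/2  [2·M = A+B = (3, 8)+(7, 3)]
   so M = (5, 11/2)
3. N_x = 11/2  [2·N = B+C = (7, 3)+(4, 6)]
4. N_y = 9/2  [2·N = B+C = (7, 3)+(4, 6)]
   so N = (11/2, 9/2)

M = (5, 11/2)
N = (11/2, 9/2)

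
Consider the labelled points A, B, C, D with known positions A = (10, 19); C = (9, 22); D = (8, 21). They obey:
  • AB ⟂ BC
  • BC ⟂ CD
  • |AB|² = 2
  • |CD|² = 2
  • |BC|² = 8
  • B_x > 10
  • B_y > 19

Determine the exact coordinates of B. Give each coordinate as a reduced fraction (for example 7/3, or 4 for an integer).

1. B_x = 11  [[BC ⟂ CD ⇒ 1x+1y-31=0] ∩ [|B−(10, 19)|²=2]]
2. B_y = 20  [[BC ⟂ CD ⇒ 1x+1y-31=0] ∩ [|B−(10, 19)|²=2]]
   so B = (11, 20)

B = (11, 20)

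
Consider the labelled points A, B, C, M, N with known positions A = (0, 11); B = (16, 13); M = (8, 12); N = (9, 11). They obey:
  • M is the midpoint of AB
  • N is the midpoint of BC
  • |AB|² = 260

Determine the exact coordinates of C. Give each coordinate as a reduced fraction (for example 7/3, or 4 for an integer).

1. C_x = 2  [C = 2·N−B = 2·(9, 11)−(16, 13)]
2. C_y = 9  [C = 2·N−B = 2·(9, 11)−(16, 13)]
   so C = (2, 9)

C = (2, 9)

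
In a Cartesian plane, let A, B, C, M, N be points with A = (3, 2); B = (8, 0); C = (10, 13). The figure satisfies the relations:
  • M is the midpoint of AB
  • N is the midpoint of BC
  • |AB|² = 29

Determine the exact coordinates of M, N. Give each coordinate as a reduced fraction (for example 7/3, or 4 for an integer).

1. M_x = 11/2  [2·M = A+B = (3, 2)+(8, 0)]
2. M_y = 1  [2·M = A+B = (3, 2)+(8, 0)]
   so M = (11/2, 1)
3. N_x = 9  [2·N = B+C = (8, 0)+(10, 13)]
4. N_y = 13/2  [2·N = B+C = (8, 0)+(10, 13)]
   so N = (9, 13/2)

M = (11/2, 1)
N = (9, 13/2)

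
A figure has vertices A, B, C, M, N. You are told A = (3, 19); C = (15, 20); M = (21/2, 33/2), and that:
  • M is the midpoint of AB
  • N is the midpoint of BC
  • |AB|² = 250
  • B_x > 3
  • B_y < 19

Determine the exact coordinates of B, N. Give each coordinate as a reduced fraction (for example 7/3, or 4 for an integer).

B = (18, 14)
N = (33/2, 17)

1. B_x = 18  [B = 2·M−A = 2·(21/2, 33/2)−(3, 19)]
2. B_y = 14  [B = 2·M−A = 2·(21/2, 33/2)−(3, 19)]
   so B = (18, 14)
3. N_x = 33/2  [2·N = B+C = (18, 14)+(15, 20)]
4. N_y = 17  [2·N = B+C = (18, 14)+(15, 20)]
   so N = (33/2, 17)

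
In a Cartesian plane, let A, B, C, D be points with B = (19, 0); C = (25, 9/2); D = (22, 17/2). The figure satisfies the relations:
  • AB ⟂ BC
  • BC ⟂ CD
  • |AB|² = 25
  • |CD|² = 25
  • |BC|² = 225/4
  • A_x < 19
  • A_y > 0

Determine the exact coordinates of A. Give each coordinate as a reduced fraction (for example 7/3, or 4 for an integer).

1. A_x = 16  [[AB ⟂ BC ⇒ -6x-9/2y+114=0] ∩ [|A−(19, 0)|²=25]]
2. A_y = 4  [[AB ⟂ BC ⇒ -6x-9/2y+114=0] ∩ [|A−(19, 0)|²=25]]
   so A = (16, 4)

A = (16, 4)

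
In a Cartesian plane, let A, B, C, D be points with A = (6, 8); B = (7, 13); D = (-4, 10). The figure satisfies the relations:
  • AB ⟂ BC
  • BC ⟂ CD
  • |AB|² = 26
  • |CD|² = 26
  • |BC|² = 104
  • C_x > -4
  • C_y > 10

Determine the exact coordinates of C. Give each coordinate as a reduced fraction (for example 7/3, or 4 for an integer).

1. C_x = -3  [[AB ⟂ BC ⇒ 1x+5y-72=0] ∩ [|C−(-4, 10)|²=26]]
2. C_y = 15  [[AB ⟂ BC ⇒ 1x+5y-72=0] ∩ [|C−(-4, 10)|²=26]]
   so C = (-3, 15)

C = (-3, 15)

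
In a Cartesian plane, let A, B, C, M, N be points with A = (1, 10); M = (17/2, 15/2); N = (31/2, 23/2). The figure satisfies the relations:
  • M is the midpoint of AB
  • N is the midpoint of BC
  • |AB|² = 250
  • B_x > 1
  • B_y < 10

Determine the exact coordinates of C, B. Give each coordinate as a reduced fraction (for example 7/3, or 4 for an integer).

C = (15, 18)
B = (16, 5)

1. B_x = 16  [B = 2·M−A = 2·(17/2, 15/2)−(1, 10)]
2. B_y = 5  [B = 2·M−A = 2·(17/2, 15/2)−(1, 10)]
   so B = (16, 5)
3. C_x = 15  [C = 2·N−B = 2·(31/2, 23/2)−(16, 5)]
4. C_y = 18  [C = 2·N−B = 2·(31/2, 23/2)−(16, 5)]
   so C = (15, 18)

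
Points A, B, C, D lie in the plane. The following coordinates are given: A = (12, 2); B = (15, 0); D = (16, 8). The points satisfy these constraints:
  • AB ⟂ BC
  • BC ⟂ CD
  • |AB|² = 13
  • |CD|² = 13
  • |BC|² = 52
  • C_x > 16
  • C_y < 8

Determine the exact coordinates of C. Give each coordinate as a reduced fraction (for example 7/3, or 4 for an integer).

1. C_x = 19  [[AB ⟂ BC ⇒ 3x-2y-45=0] ∩ [|C−(16, 8)|²=13]]
2. C_y = 6  [[AB ⟂ BC ⇒ 3x-2y-45=0] ∩ [|C−(16, 8)|²=13]]
   so C = (19, 6)

C = (19, 6)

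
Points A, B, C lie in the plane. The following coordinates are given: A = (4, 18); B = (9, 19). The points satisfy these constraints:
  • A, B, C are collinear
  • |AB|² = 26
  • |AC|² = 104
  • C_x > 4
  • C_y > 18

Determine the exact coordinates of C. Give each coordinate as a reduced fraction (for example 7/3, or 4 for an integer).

C = (14, 20)

1. C_x = 14  [[A, B, C are collinear ⇒ -1x+5y-86=0] ∩ [|C−(4, 18)|²=104]]
2. C_y = 20  [[A, B, C are collinear ⇒ -1x+5y-86=0] ∩ [|C−(4, 18)|²=104]]
   so C = (14, 20)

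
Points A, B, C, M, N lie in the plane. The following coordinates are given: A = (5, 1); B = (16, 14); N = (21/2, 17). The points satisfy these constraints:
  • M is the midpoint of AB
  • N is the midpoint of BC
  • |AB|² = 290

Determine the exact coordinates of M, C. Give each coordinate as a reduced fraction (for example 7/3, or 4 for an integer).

1. M_x = 21/2  [2·M = A+B = (5, 1)+(16, 14)]
2. M_y = 15/2  [2·M = A+B = (5, 1)+(16, 14)]
   so M = (21/2, 15/2)
3. C_x = 5  [C = 2·N−B = 2·(21/2, 17)−(16, 14)]
4. C_y = 20  [C = 2·N−B = 2·(21/2, 17)−(16, 14)]
   so C = (5, 20)

M = (21/2, 15/2)
C = (5, 20)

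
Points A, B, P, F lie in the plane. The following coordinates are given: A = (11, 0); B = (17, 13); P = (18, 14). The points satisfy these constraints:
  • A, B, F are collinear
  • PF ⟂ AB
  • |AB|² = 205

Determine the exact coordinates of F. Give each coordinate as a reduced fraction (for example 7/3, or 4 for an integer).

F = (3599/205, 2912/205)

1. F_x = 3599/205  [[A, B, F are collinear ⇒ -13x+6y+143=0] ∩ [PF ⟂ AB ⇒ 6x+13y-290=0]]
2. F_y = 2912/205  [[A, B, F are collinear ⇒ -13x+6y+143=0] ∩ [PF ⟂ AB ⇒ 6x+13y-290=0]]
   so F = (3599/205, 2912/205)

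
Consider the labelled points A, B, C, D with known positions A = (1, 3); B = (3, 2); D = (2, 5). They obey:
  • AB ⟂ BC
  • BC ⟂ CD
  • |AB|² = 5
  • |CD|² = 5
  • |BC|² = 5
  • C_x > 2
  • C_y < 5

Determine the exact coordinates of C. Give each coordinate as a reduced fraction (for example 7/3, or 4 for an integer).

C = (4, 4)

1. C_x = 4  [[AB ⟂ BC ⇒ 2x-1y-4=0] ∩ [|C−(2, 5)|²=5]]
2. C_y = 4  [[AB ⟂ BC ⇒ 2x-1y-4=0] ∩ [|C−(2, 5)|²=5]]
   so C = (4, 4)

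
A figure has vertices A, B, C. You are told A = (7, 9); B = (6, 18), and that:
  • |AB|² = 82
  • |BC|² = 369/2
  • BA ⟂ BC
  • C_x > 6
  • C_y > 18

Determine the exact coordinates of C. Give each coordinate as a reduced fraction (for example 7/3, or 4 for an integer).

1. C_x = 39/2  [[BA ⟂ BC ⇒ 1x-9y+156=0] ∩ [|C−(6, 18)|²=369/2]]
2. C_y = 39/2  [[BA ⟂ BC ⇒ 1x-9y+156=0] ∩ [|C−(6, 18)|²=369/2]]
   so C = (39/2, 39/2)

C = (39/2, 39/2)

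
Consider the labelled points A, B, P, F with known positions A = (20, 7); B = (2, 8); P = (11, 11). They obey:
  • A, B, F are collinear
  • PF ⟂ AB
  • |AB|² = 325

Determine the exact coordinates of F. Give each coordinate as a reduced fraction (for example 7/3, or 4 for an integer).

1. F_x = 3512/325  [[A, B, F are collinear ⇒ -1x-18y+146=0] ∩ [PF ⟂ AB ⇒ -18x+1y+187=0]]
2. F_y = 2441/325  [[A, B, F are collinear ⇒ -1x-18y+146=0] ∩ [PF ⟂ AB ⇒ -18x+1y+187=0]]
   so F = (3512/325, 2441/325)

F = (3512/325, 2441/325)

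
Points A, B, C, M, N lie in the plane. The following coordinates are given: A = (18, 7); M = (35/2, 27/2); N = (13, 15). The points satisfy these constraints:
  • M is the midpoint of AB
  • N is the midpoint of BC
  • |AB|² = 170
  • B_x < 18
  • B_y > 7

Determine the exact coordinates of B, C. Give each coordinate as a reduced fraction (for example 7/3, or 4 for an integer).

B = (17, 20)
C = (9, 10)

1. B_x = 17  [B = 2·M−A = 2·(35/2, 27/2)−(18, 7)]
2. B_y = 20  [B = 2·M−A = 2·(35/2, 27/2)−(18, 7)]
   so B = (17, 20)
3. C_x = 9  [C = 2·N−B = 2·(13, 15)−(17, 20)]
4. C_y = 10  [C = 2·N−B = 2·(13, 15)−(17, 20)]
   so C = (9, 10)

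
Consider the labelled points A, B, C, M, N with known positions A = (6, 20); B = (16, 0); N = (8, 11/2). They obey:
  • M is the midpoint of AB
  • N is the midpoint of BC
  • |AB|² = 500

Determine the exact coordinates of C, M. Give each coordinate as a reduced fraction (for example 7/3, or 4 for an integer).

C = (0, 11)
M = (11, 10)

1. M_x = 11  [2·M = A+B = (6, 20)+(16, 0)]
2. M_y = 10  [2·M = A+B = (6, 20)+(16, 0)]
   so M = (11, 10)
3. C_x = 0  [C = 2·N−B = 2·(8, 11/2)−(16, 0)]
4. C_y = 11  [C = 2·N−B = 2·(8, 11/2)−(16, 0)]
   so C = (0, 11)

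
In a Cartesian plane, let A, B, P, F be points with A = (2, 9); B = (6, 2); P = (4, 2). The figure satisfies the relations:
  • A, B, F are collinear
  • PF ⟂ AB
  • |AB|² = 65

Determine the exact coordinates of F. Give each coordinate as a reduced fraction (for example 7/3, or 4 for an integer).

F = (358/65, 186/65)

1. F_x = 358/65  [[A, B, F are collinear ⇒ 7x+4y-50=0] ∩ [PF ⟂ AB ⇒ 4x-7y-2=0]]
2. F_y = 186/65  [[A, B, F are collinear ⇒ 7x+4y-50=0] ∩ [PF ⟂ AB ⇒ 4x-7y-2=0]]
   so F = (358/65, 186/65)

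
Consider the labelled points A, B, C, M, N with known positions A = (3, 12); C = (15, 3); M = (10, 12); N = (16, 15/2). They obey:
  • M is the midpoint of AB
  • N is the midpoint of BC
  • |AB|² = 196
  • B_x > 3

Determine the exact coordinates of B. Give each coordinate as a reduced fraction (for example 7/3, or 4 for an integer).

B = (17, 12)

1. B_x = 17  [B = 2·M−A = 2·(10, 12)−(3, 12)]
2. B_y = 12  [B = 2·M−A = 2·(10, 12)−(3, 12)]
   so B = (17, 12)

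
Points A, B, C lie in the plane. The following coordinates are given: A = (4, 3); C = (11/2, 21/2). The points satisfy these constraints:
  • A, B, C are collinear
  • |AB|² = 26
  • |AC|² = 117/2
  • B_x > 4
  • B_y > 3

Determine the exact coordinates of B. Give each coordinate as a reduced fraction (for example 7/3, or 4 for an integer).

B = (5, 8)

1. B_x = 5  [[A, B, C are collinear ⇒ 15/2x-3/2y-51/2=0] ∩ [|B−(4, 3)|²=26]]
2. B_y = 8  [[A, B, C are collinear ⇒ 15/2x-3/2y-51/2=0] ∩ [|B−(4, 3)|²=26]]
   so B = (5, 8)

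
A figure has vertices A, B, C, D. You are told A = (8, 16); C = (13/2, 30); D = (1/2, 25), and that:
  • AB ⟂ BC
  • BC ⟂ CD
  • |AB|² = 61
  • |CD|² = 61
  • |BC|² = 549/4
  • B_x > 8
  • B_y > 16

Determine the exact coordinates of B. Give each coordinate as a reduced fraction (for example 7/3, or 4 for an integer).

B = (14, 21)

1. B_x = 14  [[BC ⟂ CD ⇒ 6x+5y-189=0] ∩ [|B−(8, 16)|²=61]]
2. B_y = 21  [[BC ⟂ CD ⇒ 6x+5y-189=0] ∩ [|B−(8, 16)|²=61]]
   so B = (14, 21)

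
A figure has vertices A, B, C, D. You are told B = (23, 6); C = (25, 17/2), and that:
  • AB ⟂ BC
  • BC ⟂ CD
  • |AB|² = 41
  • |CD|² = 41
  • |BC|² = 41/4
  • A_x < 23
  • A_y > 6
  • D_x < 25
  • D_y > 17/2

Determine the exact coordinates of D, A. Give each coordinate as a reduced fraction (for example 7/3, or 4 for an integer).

1. D_x = 20  [[BC ⟂ CD ⇒ 2x+5/2y-285/4=0] ∩ [|D−(25, 17/2)|²=41]]
2. D_y = 25/2  [[BC ⟂ CD ⇒ 2x+5/2y-285/4=0] ∩ [|D−(25, 17/2)|²=41]]
   so D = (20, 25/2)
3. A_x = 18  [[AB ⟂ BC ⇒ -2x-5/2y+61=0] ∩ [|A−(23, 6)|²=41]]
4. A_y = 10  [[AB ⟂ BC ⇒ -2x-5/2y+61=0] ∩ [|A−(23, 6)|²=41]]
   so A = (18, 10)

D = (20, 25/2)
A = (18, 10)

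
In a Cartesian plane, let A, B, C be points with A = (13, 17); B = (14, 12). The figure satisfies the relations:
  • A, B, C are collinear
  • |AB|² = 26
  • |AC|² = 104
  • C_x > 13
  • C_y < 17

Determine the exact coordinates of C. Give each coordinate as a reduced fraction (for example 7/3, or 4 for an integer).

1. C_x = 15  [[A, B, C are collinear ⇒ 5x+1y-82=0] ∩ [|C−(13, 17)|²=104]]
2. C_y = 7  [[A, B, C are collinear ⇒ 5x+1y-82=0] ∩ [|C−(13, 17)|²=104]]
   so C = (15, 7)

C = (15, 7)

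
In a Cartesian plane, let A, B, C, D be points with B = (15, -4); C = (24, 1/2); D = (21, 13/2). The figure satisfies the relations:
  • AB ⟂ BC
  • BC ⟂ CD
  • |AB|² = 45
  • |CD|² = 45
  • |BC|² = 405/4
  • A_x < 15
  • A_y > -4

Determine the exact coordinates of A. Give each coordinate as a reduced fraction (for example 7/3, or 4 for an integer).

1. A_x = 12  [[AB ⟂ BC ⇒ -9x-9/2y+117=0] ∩ [|A−(15, -4)|²=45]]
2. A_y = 2  [[AB ⟂ BC ⇒ -9x-9/2y+117=0] ∩ [|A−(15, -4)|²=45]]
   so A = (12, 2)

A = (12, 2)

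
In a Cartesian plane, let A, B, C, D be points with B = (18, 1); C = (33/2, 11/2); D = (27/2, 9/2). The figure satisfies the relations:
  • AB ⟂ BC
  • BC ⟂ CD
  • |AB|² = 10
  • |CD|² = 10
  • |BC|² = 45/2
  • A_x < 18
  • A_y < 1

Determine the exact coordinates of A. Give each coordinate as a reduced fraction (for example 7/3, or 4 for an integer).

1. A_x = 15  [[AB ⟂ BC ⇒ 3/2x-9/2y-45/2=0] ∩ [|A−(18, 1)|²=10]]
2. A_y = 0  [[AB ⟂ BC ⇒ 3/2x-9/2y-45/2=0] ∩ [|A−(18, 1)|²=10]]
   so A = (15, 0)

A = (15, 0)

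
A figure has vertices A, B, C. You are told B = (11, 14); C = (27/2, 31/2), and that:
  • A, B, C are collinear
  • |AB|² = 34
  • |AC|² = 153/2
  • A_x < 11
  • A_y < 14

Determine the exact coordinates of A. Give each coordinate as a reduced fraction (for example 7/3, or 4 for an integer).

A = (6, 11)

1. A_x = 6  [[A, B, C are collinear ⇒ -3/2x+5/2y-37/2=0] ∩ [|A−(11, 14)|²=34]]
2. A_y = 11  [[A, B, C are collinear ⇒ -3/2x+5/2y-37/2=0] ∩ [|A−(11, 14)|²=34]]
   so A = (6, 11)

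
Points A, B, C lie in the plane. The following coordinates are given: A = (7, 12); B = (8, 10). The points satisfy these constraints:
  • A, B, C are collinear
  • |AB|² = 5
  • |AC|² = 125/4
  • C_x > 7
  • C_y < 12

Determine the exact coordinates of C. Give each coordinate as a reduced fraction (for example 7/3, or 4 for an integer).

1. C_x = 19/2  [[A, B, C are collinear ⇒ 2x+1y-26=0] ∩ [|C−(7, 12)|²=125/4]]
2. C_y = 7  [[A, B, C are collinear ⇒ 2x+1y-26=0] ∩ [|C−(7, 12)|²=125/4]]
   so C = (19/2, 7)

C = (19/2, 7)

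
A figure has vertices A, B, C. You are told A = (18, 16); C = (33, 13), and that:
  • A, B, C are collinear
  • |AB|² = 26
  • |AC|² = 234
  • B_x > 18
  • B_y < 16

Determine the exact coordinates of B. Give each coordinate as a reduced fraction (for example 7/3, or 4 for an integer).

1. B_x = 23  [[A, B, C are collinear ⇒ -3x-15y+294=0] ∩ [|B−(18, 16)|²=26]]
2. B_y = 15  [[A, B, C are collinear ⇒ -3x-15y+294=0] ∩ [|B−(18, 16)|²=26]]
   so B = (23, 15)

B = (23, 15)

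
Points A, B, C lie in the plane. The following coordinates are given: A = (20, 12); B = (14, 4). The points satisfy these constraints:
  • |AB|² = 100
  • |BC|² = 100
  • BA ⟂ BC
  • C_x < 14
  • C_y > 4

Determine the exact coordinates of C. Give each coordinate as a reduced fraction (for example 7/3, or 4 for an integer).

1. C_x = 6  [[BA ⟂ BC ⇒ 6x+8y-116=0] ∩ [|C−(14, 4)|²=100]]
2. C_y = 10  [[BA ⟂ BC ⇒ 6x+8y-116=0] ∩ [|C−(14, 4)|²=100]]
   so C = (6, 10)

C = (6, 10)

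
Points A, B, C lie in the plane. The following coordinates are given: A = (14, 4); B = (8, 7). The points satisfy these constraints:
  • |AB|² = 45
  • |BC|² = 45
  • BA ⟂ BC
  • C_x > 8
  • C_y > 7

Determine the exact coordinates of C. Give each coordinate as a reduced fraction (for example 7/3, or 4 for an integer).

1. C_x = 11  [[BA ⟂ BC ⇒ 6x-3y-27=0] ∩ [|C−(8, 7)|²=45]]
2. C_y = 13  [[BA ⟂ BC ⇒ 6x-3y-27=0] ∩ [|C−(8, 7)|²=45]]
   so C = (11, 13)

C = (11, 13)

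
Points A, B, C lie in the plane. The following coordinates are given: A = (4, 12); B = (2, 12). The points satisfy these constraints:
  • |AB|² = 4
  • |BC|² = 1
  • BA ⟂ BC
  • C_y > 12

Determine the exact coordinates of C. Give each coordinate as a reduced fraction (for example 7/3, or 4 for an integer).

C = (2, 13)

1. C_x = 2  [[BA ⟂ BC ⇒ 2x-4=0] ∩ [|C−(2, 12)|²=1]]
2. C_y = 13  [[BA ⟂ BC ⇒ 2x-4=0] ∩ [|C−(2, 12)|²=1]]
   so C = (2, 13)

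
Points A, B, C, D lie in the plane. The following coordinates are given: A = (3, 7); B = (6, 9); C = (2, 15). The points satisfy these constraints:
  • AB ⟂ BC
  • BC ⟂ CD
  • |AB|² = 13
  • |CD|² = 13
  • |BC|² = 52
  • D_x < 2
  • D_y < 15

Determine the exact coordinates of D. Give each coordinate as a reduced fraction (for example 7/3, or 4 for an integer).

D = (-1, 13)

1. D_x = -1  [[BC ⟂ CD ⇒ -4x+6y-82=0] ∩ [|D−(2, 15)|²=13]]
2. D_y = 13  [[BC ⟂ CD ⇒ -4x+6y-82=0] ∩ [|D−(2, 15)|²=13]]
   so D = (-1, 13)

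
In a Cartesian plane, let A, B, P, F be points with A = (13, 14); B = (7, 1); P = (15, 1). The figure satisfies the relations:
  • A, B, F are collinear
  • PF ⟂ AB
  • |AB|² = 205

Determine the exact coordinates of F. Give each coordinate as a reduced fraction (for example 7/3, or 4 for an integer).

F = (1723/205, 829/205)

1. F_x = 1723/205  [[A, B, F are collinear ⇒ 13x-6y-85=0] ∩ [PF ⟂ AB ⇒ -6x-13y+103=0]]
2. F_y = 829/205  [[A, B, F are collinear ⇒ 13x-6y-85=0] ∩ [PF ⟂ AB ⇒ -6x-13y+103=0]]
   so F = (1723/205, 829/205)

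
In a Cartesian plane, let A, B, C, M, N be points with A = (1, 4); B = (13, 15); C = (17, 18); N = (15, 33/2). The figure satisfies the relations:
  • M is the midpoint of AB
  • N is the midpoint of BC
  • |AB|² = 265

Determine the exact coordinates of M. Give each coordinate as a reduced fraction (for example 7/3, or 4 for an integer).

1. M_x = 7  [2·M = A+B = (1, 4)+(13, 15)]
2. M_y = 19/2  [2·M = A+B = (1, 4)+(13, 15)]
   so M = (7, 19/2)

M = (7, 19/2)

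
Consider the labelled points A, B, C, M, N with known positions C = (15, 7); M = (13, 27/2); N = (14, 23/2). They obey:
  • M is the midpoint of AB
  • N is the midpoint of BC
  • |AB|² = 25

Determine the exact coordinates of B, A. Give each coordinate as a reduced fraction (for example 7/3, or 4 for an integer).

B = (13, 16)
A = (13, 11)

1. B_x = 13  [B = 2·N−C = 2·(14, 23/2)−(15, 7)]
2. B_y = 16  [B = 2·N−C = 2·(14, 23/2)−(15, 7)]
   so B = (13, 16)
3. A_x = 13  [A = 2·M−B = 2·(13, 27/2)−(13, 16)]
4. A_y = 11  [A = 2·M−B = 2·(13, 27/2)−(13, 16)]
   so A = (13, 11)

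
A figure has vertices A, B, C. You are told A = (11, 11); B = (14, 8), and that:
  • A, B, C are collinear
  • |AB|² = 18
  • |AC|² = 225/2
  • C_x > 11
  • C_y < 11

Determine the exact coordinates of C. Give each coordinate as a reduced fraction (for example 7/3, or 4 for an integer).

1. C_x = 37/2  [[A, B, C are collinear ⇒ 3x+3y-66=0] ∩ [|C−(11, 11)|²=225/2]]
2. C_y = 7/2  [[A, B, C are collinear ⇒ 3x+3y-66=0] ∩ [|C−(11, 11)|²=225/2]]
   so C = (37/2, 7/2)

C = (37/2, 7/2)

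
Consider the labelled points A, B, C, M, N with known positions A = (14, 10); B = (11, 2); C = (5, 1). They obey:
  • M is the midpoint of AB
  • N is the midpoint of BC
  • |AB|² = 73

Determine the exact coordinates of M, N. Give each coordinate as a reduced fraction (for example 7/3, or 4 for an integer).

1. M_x = 25/2  [2·M = A+B = (14, 10)+(11, 2)]
2. M_y = 6  [2·M = A+B = (14, 10)+(11, 2)]
   so M = (25/2, 6)
3. N_x = 8  [2·N = B+C = (11, 2)+(5, 1)]
4. N_y = 3/2  [2·N = B+C = (11, 2)+(5, 1)]
   so N = (8, 3/2)

M = (25/2, 6)
N = (8, 3/2)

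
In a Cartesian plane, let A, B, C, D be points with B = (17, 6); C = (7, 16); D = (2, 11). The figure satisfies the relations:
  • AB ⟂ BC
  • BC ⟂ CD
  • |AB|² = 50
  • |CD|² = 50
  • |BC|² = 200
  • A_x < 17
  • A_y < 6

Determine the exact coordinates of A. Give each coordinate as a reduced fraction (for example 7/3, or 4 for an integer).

A = (12, 1)

1. A_x = 12  [[AB ⟂ BC ⇒ 10x-10y-110=0] ∩ [|A−(17, 6)|²=50]]
2. A_y = 1  [[AB ⟂ BC ⇒ 10x-10y-110=0] ∩ [|A−(17, 6)|²=50]]
   so A = (12, 1)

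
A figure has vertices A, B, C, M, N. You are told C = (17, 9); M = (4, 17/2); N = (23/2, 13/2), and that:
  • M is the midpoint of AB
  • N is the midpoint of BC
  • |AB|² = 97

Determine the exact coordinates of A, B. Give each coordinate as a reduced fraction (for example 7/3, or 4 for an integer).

A = (2, 13)
B = (6, 4)

1. B_x = 6  [B = 2·N−C = 2·(23/2, 13/2)−(17, 9)]
2. B_y = 4  [B = 2·N−C = 2·(23/2, 13/2)−(17, 9)]
   so B = (6, 4)
3. A_x = 2  [A = 2·M−B = 2·(4, 17/2)−(6, 4)]
4. A_y = 13  [A = 2·M−B = 2·(4, 17/2)−(6, 4)]
   so A = (2, 13)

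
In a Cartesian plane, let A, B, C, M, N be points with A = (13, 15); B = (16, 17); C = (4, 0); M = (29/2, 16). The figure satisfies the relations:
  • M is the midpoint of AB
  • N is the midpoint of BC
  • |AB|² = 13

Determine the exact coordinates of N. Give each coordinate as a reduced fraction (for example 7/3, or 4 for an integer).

N = (10, 17/2)

1. N_x = 10  [2·N = B+C = (16, 17)+(4, 0)]
2. N_y = 17/2  [2·N = B+C = (16, 17)+(4, 0)]
   so N = (10, 17/2)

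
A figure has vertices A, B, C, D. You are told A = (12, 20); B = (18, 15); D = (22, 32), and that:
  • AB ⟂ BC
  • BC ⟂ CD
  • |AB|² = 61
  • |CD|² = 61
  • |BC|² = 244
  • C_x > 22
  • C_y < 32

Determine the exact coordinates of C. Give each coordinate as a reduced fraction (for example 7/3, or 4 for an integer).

C = (28, 27)

1. C_x = 28  [[AB ⟂ BC ⇒ 6x-5y-33=0] ∩ [|C−(22, 32)|²=61]]
2. C_y = 27  [[AB ⟂ BC ⇒ 6x-5y-33=0] ∩ [|C−(22, 32)|²=61]]
   so C = (28, 27)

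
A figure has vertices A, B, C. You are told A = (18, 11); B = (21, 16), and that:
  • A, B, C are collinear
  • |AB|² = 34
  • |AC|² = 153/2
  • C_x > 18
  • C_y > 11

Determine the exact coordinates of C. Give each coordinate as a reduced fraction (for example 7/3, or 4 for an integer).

1. C_x = 45/2  [[A, B, C are collinear ⇒ -5x+3y+57=0] ∩ [|C−(18, 11)|²=153/2]]
2. C_y = 37/2  [[A, B, C are collinear ⇒ -5x+3y+57=0] ∩ [|C−(18, 11)|²=153/2]]
   so C = (45/2, 37/2)

C = (45/2, 37/2)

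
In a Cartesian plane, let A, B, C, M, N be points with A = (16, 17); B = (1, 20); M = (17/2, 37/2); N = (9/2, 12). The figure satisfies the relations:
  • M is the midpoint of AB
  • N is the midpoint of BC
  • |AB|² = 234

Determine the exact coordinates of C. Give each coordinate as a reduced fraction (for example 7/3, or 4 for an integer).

C = (8, 4)

1. C_x = 8  [C = 2·N−B = 2·(9/2, 12)−(1, 20)]
2. C_y = 4  [C = 2·N−B = 2·(9/2, 12)−(1, 20)]
   so C = (8, 4)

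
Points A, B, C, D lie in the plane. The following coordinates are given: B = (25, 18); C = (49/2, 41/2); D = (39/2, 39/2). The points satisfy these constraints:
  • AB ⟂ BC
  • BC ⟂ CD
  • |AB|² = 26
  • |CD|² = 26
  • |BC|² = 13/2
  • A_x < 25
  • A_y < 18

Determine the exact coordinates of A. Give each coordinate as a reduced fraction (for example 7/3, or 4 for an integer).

1. A_x = 20  [[AB ⟂ BC ⇒ 1/2x-5/2y+65/2=0] ∩ [|A−(25, 18)|²=26]]
2. A_y = 17  [[AB ⟂ BC ⇒ 1/2x-5/2y+65/2=0] ∩ [|A−(25, 18)|²=26]]
   so A = (20, 17)

A = (20, 17)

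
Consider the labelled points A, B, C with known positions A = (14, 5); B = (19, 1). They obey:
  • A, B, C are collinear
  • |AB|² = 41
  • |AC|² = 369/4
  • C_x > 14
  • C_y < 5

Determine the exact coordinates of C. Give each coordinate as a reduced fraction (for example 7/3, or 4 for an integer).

1. C_x = 43/2  [[A, B, C are collinear ⇒ 4x+5y-81=0] ∩ [|C−(14, 5)|²=369/4]]
2. C_y = -1  [[A, B, C are collinear ⇒ 4x+5y-81=0] ∩ [|C−(14, 5)|²=369/4]]
   so C = (43/2, -1)

C = (43/2, -1)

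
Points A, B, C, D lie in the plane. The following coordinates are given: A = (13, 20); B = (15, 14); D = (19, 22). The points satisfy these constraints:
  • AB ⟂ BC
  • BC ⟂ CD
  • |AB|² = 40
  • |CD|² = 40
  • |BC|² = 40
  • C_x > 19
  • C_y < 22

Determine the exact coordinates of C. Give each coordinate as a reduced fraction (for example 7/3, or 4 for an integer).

C = (21, 16)

1. C_x = 21  [[AB ⟂ BC ⇒ 2x-6y+54=0] ∩ [|C−(19, 22)|²=40]]
2. C_y = 16  [[AB ⟂ BC ⇒ 2x-6y+54=0] ∩ [|C−(19, 22)|²=40]]
   so C = (21, 16)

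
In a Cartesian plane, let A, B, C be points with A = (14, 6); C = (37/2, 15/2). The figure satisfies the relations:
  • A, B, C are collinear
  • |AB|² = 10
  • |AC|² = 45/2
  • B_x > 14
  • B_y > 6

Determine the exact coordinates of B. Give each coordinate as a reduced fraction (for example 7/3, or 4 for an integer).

1. B_x = 17  [[A, B, C are collinear ⇒ 3/2x-9/2y+6=0] ∩ [|B−(14, 6)|²=10]]
2. B_y = 7  [[A, B, C are collinear ⇒ 3/2x-9/2y+6=0] ∩ [|B−(14, 6)|²=10]]
   so B = (17, 7)

B = (17, 7)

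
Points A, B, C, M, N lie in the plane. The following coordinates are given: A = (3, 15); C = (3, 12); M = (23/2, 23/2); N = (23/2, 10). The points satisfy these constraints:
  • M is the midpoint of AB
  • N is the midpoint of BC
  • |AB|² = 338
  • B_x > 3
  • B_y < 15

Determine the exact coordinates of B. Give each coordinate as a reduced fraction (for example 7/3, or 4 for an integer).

B = (20, 8)

1. B_x = 20  [B = 2·M−A = 2·(23/2, 23/2)−(3, 15)]
2. B_y = 8  [B = 2·M−A = 2·(23/2, 23/2)−(3, 15)]
   so B = (20, 8)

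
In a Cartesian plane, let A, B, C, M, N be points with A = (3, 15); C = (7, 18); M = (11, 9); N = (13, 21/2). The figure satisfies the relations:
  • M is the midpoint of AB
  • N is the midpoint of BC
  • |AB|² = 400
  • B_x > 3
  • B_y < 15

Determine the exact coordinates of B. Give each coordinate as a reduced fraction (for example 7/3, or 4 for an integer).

B = (19, 3)

1. B_x = 19  [B = 2·M−A = 2·(11, 9)−(3, 15)]
2. B_y = 3  [B = 2·M−A = 2·(11, 9)−(3, 15)]
   so B = (19, 3)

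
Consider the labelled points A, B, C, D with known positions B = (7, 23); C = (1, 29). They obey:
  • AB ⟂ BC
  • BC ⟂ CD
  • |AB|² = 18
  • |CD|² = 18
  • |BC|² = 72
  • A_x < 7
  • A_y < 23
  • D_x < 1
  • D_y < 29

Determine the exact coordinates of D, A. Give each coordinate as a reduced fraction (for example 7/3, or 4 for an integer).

D = (-2, 26)
A = (4, 20)

1. D_x = -2  [[BC ⟂ CD ⇒ -6x+6y-168=0] ∩ [|D−(1, 29)|²=18]]
2. D_y = 26  [[BC ⟂ CD ⇒ -6x+6y-168=0] ∩ [|D−(1, 29)|²=18]]
   so D = (-2, 26)
3. A_x = 4  [[AB ⟂ BC ⇒ 6x-6y+96=0] ∩ [|A−(7, 23)|²=18]]
4. A_y = 20  [[AB ⟂ BC ⇒ 6x-6y+96=0] ∩ [|A−(7, 23)|²=18]]
   so A = (4, 20)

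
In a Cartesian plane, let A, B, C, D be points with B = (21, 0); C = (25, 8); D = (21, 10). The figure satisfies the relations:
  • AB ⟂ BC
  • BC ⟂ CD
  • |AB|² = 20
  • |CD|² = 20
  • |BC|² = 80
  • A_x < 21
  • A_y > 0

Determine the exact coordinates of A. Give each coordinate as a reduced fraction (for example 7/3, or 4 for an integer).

1. A_x = 17  [[AB ⟂ BC ⇒ -4x-8y+84=0] ∩ [|A−(21, 0)|²=20]]
2. A_y = 2  [[AB ⟂ BC ⇒ -4x-8y+84=0] ∩ [|A−(21, 0)|²=20]]
   so A = (17, 2)

A = (17, 2)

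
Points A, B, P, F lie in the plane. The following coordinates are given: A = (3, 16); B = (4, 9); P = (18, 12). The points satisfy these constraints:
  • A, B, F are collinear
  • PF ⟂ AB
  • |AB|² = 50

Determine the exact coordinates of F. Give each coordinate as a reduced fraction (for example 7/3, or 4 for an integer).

F = (193/50, 499/50)

1. F_x = 193/50  [[A, B, F are collinear ⇒ 7x+1y-37=0] ∩ [PF ⟂ AB ⇒ 1x-7y+66=0]]
2. F_y = 499/50  [[A, B, F are collinear ⇒ 7x+1y-37=0] ∩ [PF ⟂ AB ⇒ 1x-7y+66=0]]
   so F = (193/50, 499/50)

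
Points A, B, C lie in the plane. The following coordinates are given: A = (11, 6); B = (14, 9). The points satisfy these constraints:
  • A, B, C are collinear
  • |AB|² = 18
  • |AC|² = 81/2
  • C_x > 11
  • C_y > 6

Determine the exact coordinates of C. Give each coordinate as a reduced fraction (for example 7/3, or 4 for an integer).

1. C_x = 31/2  [[A, B, C are collinear ⇒ -3x+3y+15=0] ∩ [|C−(11, 6)|²=81/2]]
2. C_y = 21/2  [[A, B, C are collinear ⇒ -3x+3y+15=0] ∩ [|C−(11, 6)|²=81/2]]
   so C = (31/2, 21/2)

C = (31/2, 21/2)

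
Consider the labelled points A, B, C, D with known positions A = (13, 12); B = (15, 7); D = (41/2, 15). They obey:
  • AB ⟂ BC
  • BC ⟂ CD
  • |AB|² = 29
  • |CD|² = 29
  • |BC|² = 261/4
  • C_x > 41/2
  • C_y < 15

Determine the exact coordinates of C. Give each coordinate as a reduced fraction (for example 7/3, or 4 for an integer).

C = (45/2, 10)

1. C_x = 45/2  [[AB ⟂ BC ⇒ 2x-5y+5=0] ∩ [|C−(41/2, 15)|²=29]]
2. C_y = 10  [[AB ⟂ BC ⇒ 2x-5y+5=0] ∩ [|C−(41/2, 15)|²=29]]
   so C = (45/2, 10)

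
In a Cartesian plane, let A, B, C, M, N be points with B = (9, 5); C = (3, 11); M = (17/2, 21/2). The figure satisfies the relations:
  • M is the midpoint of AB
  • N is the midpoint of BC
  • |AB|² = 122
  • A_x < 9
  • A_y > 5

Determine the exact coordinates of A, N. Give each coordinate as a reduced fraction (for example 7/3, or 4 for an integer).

1. A_x = 8  [A = 2·M−B = 2·(17/2, 21/2)−(9, 5)]
2. A_y = 16  [A = 2·M−B = 2·(17/2, 21/2)−(9, 5)]
   so A = (8, 16)
3. N_x = 6  [2·N = B+C = (9, 5)+(3, 11)]
4. N_y = 8  [2·N = B+C = (9, 5)+(3, 11)]
   so N = (6, 8)

A = (8, 16)
N = (6, 8)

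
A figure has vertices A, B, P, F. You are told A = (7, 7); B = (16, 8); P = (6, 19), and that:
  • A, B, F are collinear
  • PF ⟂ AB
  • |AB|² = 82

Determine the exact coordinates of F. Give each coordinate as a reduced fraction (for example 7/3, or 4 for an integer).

1. F_x = 601/82  [[A, B, F are collinear ⇒ -1x+9y-56=0] ∩ [PF ⟂ AB ⇒ 9x+1y-73=0]]
2. F_y = 577/82  [[A, B, F are collinear ⇒ -1x+9y-56=0] ∩ [PF ⟂ AB ⇒ 9x+1y-73=0]]
   so F = (601/82, 577/82)

F = (601/82, 577/82)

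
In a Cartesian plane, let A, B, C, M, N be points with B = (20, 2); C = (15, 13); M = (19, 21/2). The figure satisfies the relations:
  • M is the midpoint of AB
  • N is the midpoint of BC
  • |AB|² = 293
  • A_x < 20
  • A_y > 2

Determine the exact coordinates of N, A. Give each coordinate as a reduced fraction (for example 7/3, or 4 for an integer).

1. A_x = 18  [A = 2·M−B = 2·(19, 21/2)−(20, 2)]
2. A_y = 19  [A = 2·M−B = 2·(19, 21/2)−(20, 2)]
   so A = (18, 19)
3. N_x = 35/2  [2·N = B+C = (20, 2)+(15, 13)]
4. N_y = 15/2  [2·N = B+C = (20, 2)+(15, 13)]
   so N = (35/2, 15/2)

N = (35/2, 15/2)
A = (18, 19)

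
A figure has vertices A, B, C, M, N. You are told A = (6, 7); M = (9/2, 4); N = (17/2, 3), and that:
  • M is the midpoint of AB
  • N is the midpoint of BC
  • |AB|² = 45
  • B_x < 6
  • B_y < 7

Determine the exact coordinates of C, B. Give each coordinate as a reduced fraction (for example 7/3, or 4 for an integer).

1. B_x = 3  [B = 2·M−A = 2·(9/2, 4)−(6, 7)]
2. B_y = 1  [B = 2·M−A = 2·(9/2, 4)−(6, 7)]
   so B = (3, 1)
3. C_x = 14  [C = 2·N−B = 2·(17/2, 3)−(3, 1)]
4. C_y = 5  [C = 2·N−B = 2·(17/2, 3)−(3, 1)]
   so C = (14, 5)

C = (14, 5)
B = (3, 1)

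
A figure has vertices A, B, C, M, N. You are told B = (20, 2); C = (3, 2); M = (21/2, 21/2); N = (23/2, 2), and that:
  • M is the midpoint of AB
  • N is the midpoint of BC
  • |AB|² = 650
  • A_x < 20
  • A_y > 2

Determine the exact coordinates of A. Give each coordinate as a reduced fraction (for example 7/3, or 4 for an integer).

1. A_x = 1  [A = 2·M−B = 2·(21/2, 21/2)−(20, 2)]
2. A_y = 19  [A = 2·M−B = 2·(21/2, 21/2)−(20, 2)]
   so A = (1, 19)

A = (1, 19)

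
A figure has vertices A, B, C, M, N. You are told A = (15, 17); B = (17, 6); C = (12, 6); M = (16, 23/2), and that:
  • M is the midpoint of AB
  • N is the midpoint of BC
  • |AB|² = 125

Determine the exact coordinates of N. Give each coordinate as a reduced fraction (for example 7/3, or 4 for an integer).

1. N_x = 29/2  [2·N = B+C = (17, 6)+(12, 6)]
2. N_y = 6  [2·N = B+C = (17, 6)+(12, 6)]
   so N = (29/2, 6)

N = (29/2, 6)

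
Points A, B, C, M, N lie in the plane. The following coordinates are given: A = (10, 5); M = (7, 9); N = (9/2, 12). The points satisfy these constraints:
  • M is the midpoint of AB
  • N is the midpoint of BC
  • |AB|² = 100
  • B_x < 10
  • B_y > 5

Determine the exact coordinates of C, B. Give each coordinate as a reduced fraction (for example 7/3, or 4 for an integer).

C = (5, 11)
B = (4, 13)

1. B_x = 4  [B = 2·M−A = 2·(7, 9)−(10, 5)]
2. B_y = 13  [B = 2·M−A = 2·(7, 9)−(10, 5)]
   so B = (4, 13)
3. C_x = 5  [C = 2·N−B = 2·(9/2, 12)−(4, 13)]
4. C_y = 11  [C = 2·N−B = 2·(9/2, 12)−(4, 13)]
   so C = (5, 11)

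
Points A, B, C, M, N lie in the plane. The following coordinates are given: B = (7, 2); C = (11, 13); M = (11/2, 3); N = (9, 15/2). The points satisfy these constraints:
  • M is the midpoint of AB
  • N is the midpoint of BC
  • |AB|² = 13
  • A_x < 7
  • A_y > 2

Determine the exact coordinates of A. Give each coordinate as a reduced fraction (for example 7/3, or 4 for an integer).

A = (4, 4)

1. A_x = 4  [A = 2·M−B = 2·(11/2, 3)−(7, 2)]
2. A_y = 4  [A = 2·M−B = 2·(11/2, 3)−(7, 2)]
   so A = (4, 4)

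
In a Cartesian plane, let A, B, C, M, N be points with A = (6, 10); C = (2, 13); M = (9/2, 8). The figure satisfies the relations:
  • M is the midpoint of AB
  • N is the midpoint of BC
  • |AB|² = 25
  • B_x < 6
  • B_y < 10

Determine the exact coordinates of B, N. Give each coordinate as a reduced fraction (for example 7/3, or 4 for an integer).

B = (3, 6)
N = (5/2, 19/2)

1. B_x = 3  [B = 2·M−A = 2·(9/2, 8)−(6, 10)]
2. B_y = 6  [B = 2·M−A = 2·(9/2, 8)−(6, 10)]
   so B = (3, 6)
3. N_x = 5/2  [2·N = B+C = (3, 6)+(2, 13)]
4. N_y = 19/2  [2·N = B+C = (3, 6)+(2, 13)]
   so N = (5/2, 19/2)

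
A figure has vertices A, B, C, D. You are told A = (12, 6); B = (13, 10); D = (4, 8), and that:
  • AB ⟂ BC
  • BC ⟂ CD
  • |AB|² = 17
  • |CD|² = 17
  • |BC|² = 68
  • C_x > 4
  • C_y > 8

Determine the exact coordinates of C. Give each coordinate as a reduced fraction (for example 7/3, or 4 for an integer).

1. C_x = 5  [[AB ⟂ BC ⇒ 1x+4y-53=0] ∩ [|C−(4, 8)|²=17]]
2. C_y = 12  [[AB ⟂ BC ⇒ 1x+4y-53=0] ∩ [|C−(4, 8)|²=17]]
   so C = (5, 12)

C = (5, 12)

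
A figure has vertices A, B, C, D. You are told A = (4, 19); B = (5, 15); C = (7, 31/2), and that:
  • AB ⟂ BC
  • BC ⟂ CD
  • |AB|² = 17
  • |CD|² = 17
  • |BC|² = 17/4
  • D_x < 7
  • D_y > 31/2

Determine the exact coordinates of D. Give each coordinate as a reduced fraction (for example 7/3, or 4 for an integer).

D = (6, 39/2)

1. D_x = 6  [[BC ⟂ CD ⇒ 2x+1/2y-87/4=0] ∩ [|D−(7, 31/2)|²=17]]
2. D_y = 39/2  [[BC ⟂ CD ⇒ 2x+1/2y-87/4=0] ∩ [|D−(7, 31/2)|²=17]]
   so D = (6, 39/2)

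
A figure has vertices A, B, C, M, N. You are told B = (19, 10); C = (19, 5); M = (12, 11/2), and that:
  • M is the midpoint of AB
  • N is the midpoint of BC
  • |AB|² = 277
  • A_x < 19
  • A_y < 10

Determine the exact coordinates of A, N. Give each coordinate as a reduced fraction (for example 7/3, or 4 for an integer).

1. A_x = 5  [A = 2·M−B = 2·(12, 11/2)−(19, 10)]
2. A_y = 1  [A = 2·M−B = 2·(12, 11/2)−(19, 10)]
   so A = (5, 1)
3. N_x = 19  [2·N = B+C = (19, 10)+(19, 5)]
4. N_y = 15/2  [2·N = B+C = (19, 10)+(19, 5)]
   so N = (19, 15/2)

A = (5, 1)
N = (19, 15/2)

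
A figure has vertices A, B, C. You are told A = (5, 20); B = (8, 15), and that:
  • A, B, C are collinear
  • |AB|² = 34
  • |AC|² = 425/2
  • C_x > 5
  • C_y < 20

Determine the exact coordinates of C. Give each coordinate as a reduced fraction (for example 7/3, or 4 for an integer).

1. C_x = 25/2  [[A, B, C are collinear ⇒ 5x+3y-85=0] ∩ [|C−(5, 20)|²=425/2]]
2. C_y = 15/2  [[A, B, C are collinear ⇒ 5x+3y-85=0] ∩ [|C−(5, 20)|²=425/2]]
   so C = (25/2, 15/2)

C = (25/2, 15/2)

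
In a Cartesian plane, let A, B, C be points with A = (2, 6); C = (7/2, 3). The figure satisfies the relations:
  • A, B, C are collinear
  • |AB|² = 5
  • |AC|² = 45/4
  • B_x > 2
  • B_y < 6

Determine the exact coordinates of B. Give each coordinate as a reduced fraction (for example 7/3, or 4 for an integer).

B = (3, 4)

1. B_x = 3  [[A, B, C are collinear ⇒ -3x-3/2y+15=0] ∩ [|B−(2, 6)|²=5]]
2. B_y = 4  [[A, B, C are collinear ⇒ -3x-3/2y+15=0] ∩ [|B−(2, 6)|²=5]]
   so B = (3, 4)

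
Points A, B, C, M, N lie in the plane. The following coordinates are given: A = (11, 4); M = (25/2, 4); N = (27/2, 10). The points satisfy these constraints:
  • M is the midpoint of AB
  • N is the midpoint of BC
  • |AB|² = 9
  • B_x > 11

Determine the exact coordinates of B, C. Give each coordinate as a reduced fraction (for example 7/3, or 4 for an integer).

1. B_x = 14  [B = 2·M−A = 2·(25/2, 4)−(11, 4)]
2. B_y = 4  [B = 2·M−A = 2·(25/2, 4)−(11, 4)]
   so B = (14, 4)
3. C_x = 13  [C = 2·N−B = 2·(27/2, 10)−(14, 4)]
4. C_y = 16  [C = 2·N−B = 2·(27/2, 10)−(14, 4)]
   so C = (13, 16)

B = (14, 4)
C = (13, 16)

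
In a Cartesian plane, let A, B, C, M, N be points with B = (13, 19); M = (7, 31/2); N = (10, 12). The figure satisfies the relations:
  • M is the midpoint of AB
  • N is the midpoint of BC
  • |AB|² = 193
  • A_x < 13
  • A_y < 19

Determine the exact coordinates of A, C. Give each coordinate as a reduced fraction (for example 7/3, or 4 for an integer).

A = (1, 12)
C = (7, 5)

1. A_x = 1  [A = 2·M−B = 2·(7, 31/2)−(13, 19)]
2. A_y = 12  [A = 2·M−B = 2·(7, 31/2)−(13, 19)]
   so A = (1, 12)
3. C_x = 7  [C = 2·N−B = 2·(10, 12)−(13, 19)]
4. C_y = 5  [C = 2·N−B = 2·(10, 12)−(13, 19)]
   so C = (7, 5)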